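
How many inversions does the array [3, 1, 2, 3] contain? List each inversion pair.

Finding inversions in [3, 1, 2, 3]:

(0, 1): arr[0]=3 > arr[1]=1
(0, 2): arr[0]=3 > arr[2]=2

Total inversions: 2

The array has 2 inversion(s): (0,1), (0,2). Each pair (i,j) satisfies i < j and arr[i] > arr[j].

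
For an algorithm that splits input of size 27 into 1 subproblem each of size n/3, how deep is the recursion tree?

For divide and conquer with division factor 3:

Problem sizes at each level:
Level 0: 27
Level 1: 9
Level 2: 3
Level 3: 1

The root is level 0 and the size-1 base case is level 3 (the tree spans levels 0 through 3, i.e. 4 levels counting the root), so the depth is the number of divisions: log_3(27) = 3

The recursion tree depth is log_3(27) = 3. At each level, the problem size is divided by 3, so it takes 3 divisions to reduce to a base case of size 1. The algorithm makes 1 recursive call at each level.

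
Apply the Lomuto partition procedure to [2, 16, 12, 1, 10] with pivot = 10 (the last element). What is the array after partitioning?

Lomuto partition with pivot = 10:

Initial array: [2, 16, 12, 1, 10]

arr[0]=2 <= 10: swap with position 0, array becomes [2, 16, 12, 1, 10]
arr[1]=16 > 10: no swap
arr[2]=12 > 10: no swap
arr[3]=1 <= 10: swap with position 1, array becomes [2, 1, 12, 16, 10]

Place pivot at position 2: [2, 1, 10, 16, 12]
Pivot position: 2

After partitioning with pivot 10, the array becomes [2, 1, 10, 16, 12]. The pivot is placed at index 2. All elements to the left of the pivot are <= 10, and all elements to the right are > 10.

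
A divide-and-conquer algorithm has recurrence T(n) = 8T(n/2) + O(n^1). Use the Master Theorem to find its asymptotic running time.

Master Theorem for T(n) = 8T(n/2) + O(n^1):

a = 8, b = 2, c = 1
log_b(a) = log_2(8) = 3.0000

Case 1: c = 1 < log_2(8) = 3.0000
T(n) = O(n^(log_2 8)) = O(n^3)

For T(n) = 8T(n/2) + O(n^1): log_2(8) = 3.0000. This is Case 1 of the Master Theorem (c < log_b(a), work dominated by leaves), giving O(n^3).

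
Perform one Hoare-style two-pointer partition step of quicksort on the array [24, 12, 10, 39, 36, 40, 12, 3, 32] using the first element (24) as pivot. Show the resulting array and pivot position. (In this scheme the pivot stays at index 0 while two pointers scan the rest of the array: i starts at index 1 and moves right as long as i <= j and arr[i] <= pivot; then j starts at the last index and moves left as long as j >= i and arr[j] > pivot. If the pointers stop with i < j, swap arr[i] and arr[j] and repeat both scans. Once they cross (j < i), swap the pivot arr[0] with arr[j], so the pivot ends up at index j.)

Hoare-style two-pointer partition with pivot = 24:

Initial array: [24, 12, 10, 39, 36, 40, 12, 3, 32]

Pointers start at i = 1, j = 8.
i stops at index 3 (arr[3]=39 > 24), j stops at index 7 (arr[7]=3 <= 24): swap arr[3] and arr[7], array becomes [24, 12, 10, 3, 36, 40, 12, 39, 32]
i stops at index 4 (arr[4]=36 > 24), j stops at index 6 (arr[6]=12 <= 24): swap arr[4] and arr[6], array becomes [24, 12, 10, 3, 12, 40, 36, 39, 32]
i ends at 5, j ends at 4: the pointers have crossed (j < i), so scanning stops.

Swap pivot arr[0] with arr[4] to place pivot at position 4: [12, 12, 10, 3, 24, 40, 36, 39, 32]
Pivot position: 4

After partitioning with pivot 24, the array becomes [12, 12, 10, 3, 24, 40, 36, 39, 32]. The pivot is placed at index 4. All elements to the left of the pivot are <= 24, and all elements to the right are > 24.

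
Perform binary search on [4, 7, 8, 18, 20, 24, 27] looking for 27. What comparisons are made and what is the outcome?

Binary search for 27 in [4, 7, 8, 18, 20, 24, 27]:

lo=0, hi=6, mid=3, arr[mid]=18 -> 18 < 27, search right half
lo=4, hi=6, mid=5, arr[mid]=24 -> 24 < 27, search right half
lo=6, hi=6, mid=6, arr[mid]=27 -> Found target at index 6!

Binary search finds 27 at index 6 after 3 comparisons. The search repeatedly halves the search space by comparing with the middle element.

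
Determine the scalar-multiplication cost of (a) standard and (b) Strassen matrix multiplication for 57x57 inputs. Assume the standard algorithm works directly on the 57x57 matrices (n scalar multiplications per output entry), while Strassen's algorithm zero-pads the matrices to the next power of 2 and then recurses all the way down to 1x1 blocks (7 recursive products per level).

Matrix multiplication for 57x57 matrices:

Strassen's algorithm requires power-of-2 dimensions. Pad 57x57 to 64x64 (next power of 2).

Standard algorithm: 57^3 = 185193 multiplications
Strassen's algorithm: 7^(log2(64)) = 7^6 = 117649 multiplications
Savings: 185193 - 117649 = 67544 multiplications

Standard: 185193 multiplications (57^3). Strassen: 117649 multiplications (7^6, after padding to 64x64). Strassen reduces 8 recursive multiplications to 7 at each level.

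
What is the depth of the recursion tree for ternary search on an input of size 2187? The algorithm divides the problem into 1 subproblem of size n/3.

For divide and conquer with division factor 3:

Problem sizes at each level:
Level 0: 2187
Level 1: 729
Level 2: 243
Level 3: 81
Level 4: 27
Level 5: 9
Level 6: 3
Level 7: 1

The root is level 0 and the size-1 base case is level 7 (the tree spans levels 0 through 7, i.e. 8 levels counting the root), so the depth is the number of divisions: log_3(2187) = 7

The recursion tree depth is log_3(2187) = 7. At each level, the problem size is divided by 3, so it takes 7 divisions to reduce to a base case of size 1. The algorithm makes 1 recursive call at each level.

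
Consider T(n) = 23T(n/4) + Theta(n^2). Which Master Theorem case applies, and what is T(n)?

Master Theorem for T(n) = 23T(n/4) + O(n^2):

a = 23, b = 4, c = 2
log_b(a) = log_4(23) = 2.2618

Case 1: c = 2 < log_4(23) = 2.2618
T(n) = O(n^(log_4 23))

For T(n) = 23T(n/4) + O(n^2): log_4(23) = 2.2618. This is Case 1 of the Master Theorem (c < log_b(a), work dominated by leaves), giving O(n^(log_4 23)).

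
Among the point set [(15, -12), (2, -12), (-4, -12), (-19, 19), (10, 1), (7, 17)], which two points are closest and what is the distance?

Computing all pairwise distances among 6 points:

d((15, -12), (2, -12)) = 13.0
d((15, -12), (-4, -12)) = 19.0
d((15, -12), (-19, 19)) = 46.0109
d((15, -12), (10, 1)) = 13.9284
d((15, -12), (7, 17)) = 30.0832
d((2, -12), (-4, -12)) = 6.0 <-- minimum
d((2, -12), (-19, 19)) = 37.4433
d((2, -12), (10, 1)) = 15.2643
d((2, -12), (7, 17)) = 29.4279
d((-4, -12), (-19, 19)) = 34.4384
d((-4, -12), (10, 1)) = 19.105
d((-4, -12), (7, 17)) = 31.0161
d((-19, 19), (10, 1)) = 34.1321
d((-19, 19), (7, 17)) = 26.0768
d((10, 1), (7, 17)) = 16.2788

Closest pair: (2, -12) and (-4, -12) with distance 6.0

The closest pair is (2, -12) and (-4, -12) with Euclidean distance 6.0. For 6 points, brute-force pairwise comparison is shown above. For large n, the divide-and-conquer algorithm (sort by x, recurse on halves, check the dividing strip) achieves O(n log n).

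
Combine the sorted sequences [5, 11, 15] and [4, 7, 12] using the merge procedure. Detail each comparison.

Merging process:

Compare 5 vs 4: take 4 from right. Merged: [4]
Compare 5 vs 7: take 5 from left. Merged: [4, 5]
Compare 11 vs 7: take 7 from right. Merged: [4, 5, 7]
Compare 11 vs 12: take 11 from left. Merged: [4, 5, 7, 11]
Compare 15 vs 12: take 12 from right. Merged: [4, 5, 7, 11, 12]
Append remaining from left: [15]. Merged: [4, 5, 7, 11, 12, 15]

Final merged array: [4, 5, 7, 11, 12, 15]
Total comparisons: 5

The merged array is [4, 5, 7, 11, 12, 15], requiring 5 comparisons. The merge step runs in O(n) time where n is the total number of elements.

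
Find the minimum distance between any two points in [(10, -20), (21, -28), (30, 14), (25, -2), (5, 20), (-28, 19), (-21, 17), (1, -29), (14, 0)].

Computing all pairwise distances among 9 points:

d((10, -20), (21, -28)) = 13.6015
d((10, -20), (30, 14)) = 39.4462
d((10, -20), (25, -2)) = 23.4307
d((10, -20), (5, 20)) = 40.3113
d((10, -20), (-28, 19)) = 54.4518
d((10, -20), (-21, 17)) = 48.2701
d((10, -20), (1, -29)) = 12.7279
d((10, -20), (14, 0)) = 20.3961
d((21, -28), (30, 14)) = 42.9535
d((21, -28), (25, -2)) = 26.3059
d((21, -28), (5, 20)) = 50.5964
d((21, -28), (-28, 19)) = 67.897
d((21, -28), (-21, 17)) = 61.5549
d((21, -28), (1, -29)) = 20.025
d((21, -28), (14, 0)) = 28.8617
d((30, 14), (25, -2)) = 16.7631
d((30, 14), (5, 20)) = 25.7099
d((30, 14), (-28, 19)) = 58.2151
d((30, 14), (-21, 17)) = 51.0882
d((30, 14), (1, -29)) = 51.8652
d((30, 14), (14, 0)) = 21.2603
d((25, -2), (5, 20)) = 29.7321
d((25, -2), (-28, 19)) = 57.0088
d((25, -2), (-21, 17)) = 49.7695
d((25, -2), (1, -29)) = 36.1248
d((25, -2), (14, 0)) = 11.1803
d((5, 20), (-28, 19)) = 33.0151
d((5, 20), (-21, 17)) = 26.1725
d((5, 20), (1, -29)) = 49.163
d((5, 20), (14, 0)) = 21.9317
d((-28, 19), (-21, 17)) = 7.2801 <-- minimum
d((-28, 19), (1, -29)) = 56.0803
d((-28, 19), (14, 0)) = 46.0977
d((-21, 17), (1, -29)) = 50.9902
d((-21, 17), (14, 0)) = 38.9102
d((1, -29), (14, 0)) = 31.7805

Closest pair: (-28, 19) and (-21, 17) with distance 7.2801

The closest pair is (-28, 19) and (-21, 17) with Euclidean distance 7.2801. For 9 points, brute-force pairwise comparison is shown above. For large n, the divide-and-conquer algorithm (sort by x, recurse on halves, check the dividing strip) achieves O(n log n).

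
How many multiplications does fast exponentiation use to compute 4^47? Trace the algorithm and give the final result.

Computing 4^47 by squaring (build up from 4^1; each line after the first costs one multiplication):

4^1 = 4
4^2 = (4^1)^2 = 4^2 = 16
4^4 = (4^2)^2 = 16^2 = 256
4^5 = 4 * 4^4 = 4 * 256 = 1024
4^10 = (4^5)^2 = 1024^2 = 1048576
4^11 = 4 * 4^10 = 4 * 1048576 = 4194304
4^22 = (4^11)^2 = 4194304^2 = 17592186044416
4^23 = 4 * 4^22 = 4 * 17592186044416 = 70368744177664
4^46 = (4^23)^2 = 70368744177664^2 = 4951760157141521099596496896
4^47 = 4 * 4^46 = 4 * 4951760157141521099596496896 = 19807040628566084398385987584

Result: 19807040628566084398385987584
Multiplications needed: 9 (9 lines after 4^1)

4^47 = 19807040628566084398385987584. Using exponentiation by squaring, this requires 9 multiplications. The key idea: if the exponent is even, square the half-power; if odd, multiply by the base once.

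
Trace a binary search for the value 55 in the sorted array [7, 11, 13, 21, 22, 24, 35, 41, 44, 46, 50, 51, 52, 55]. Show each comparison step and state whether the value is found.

Binary search for 55 in [7, 11, 13, 21, 22, 24, 35, 41, 44, 46, 50, 51, 52, 55]:

lo=0, hi=13, mid=6, arr[mid]=35 -> 35 < 55, search right half
lo=7, hi=13, mid=10, arr[mid]=50 -> 50 < 55, search right half
lo=11, hi=13, mid=12, arr[mid]=52 -> 52 < 55, search right half
lo=13, hi=13, mid=13, arr[mid]=55 -> Found target at index 13!

Binary search finds 55 at index 13 after 4 comparisons. The search repeatedly halves the search space by comparing with the middle element.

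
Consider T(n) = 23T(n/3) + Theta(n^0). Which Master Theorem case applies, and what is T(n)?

Master Theorem for T(n) = 23T(n/3) + O(n^0):

a = 23, b = 3, c = 0
log_b(a) = log_3(23) = 2.8540

Case 1: c = 0 < log_3(23) = 2.8540
T(n) = O(n^(log_3 23))

For T(n) = 23T(n/3) + O(n^0): log_3(23) = 2.8540. This is Case 1 of the Master Theorem (c < log_b(a), work dominated by leaves), giving O(n^(log_3 23)).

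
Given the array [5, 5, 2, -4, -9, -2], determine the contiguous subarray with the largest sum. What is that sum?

Using Kadane's algorithm on [5, 5, 2, -4, -9, -2]:

Scanning through the array:
Position 1 (value 5): max_ending_here = 10, max_so_far = 10
Position 2 (value 2): max_ending_here = 12, max_so_far = 12
Position 3 (value -4): max_ending_here = 8, max_so_far = 12
Position 4 (value -9): max_ending_here = -1, max_so_far = 12
Position 5 (value -2): max_ending_here = -2, max_so_far = 12

Maximum subarray: [5, 5, 2]
Maximum sum: 12

The maximum subarray is [5, 5, 2] with sum 12. This subarray runs from index 0 to index 2.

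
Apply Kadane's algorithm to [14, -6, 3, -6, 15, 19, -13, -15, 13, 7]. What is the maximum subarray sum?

Using Kadane's algorithm on [14, -6, 3, -6, 15, 19, -13, -15, 13, 7]:

Scanning through the array:
Position 1 (value -6): max_ending_here = 8, max_so_far = 14
Position 2 (value 3): max_ending_here = 11, max_so_far = 14
Position 3 (value -6): max_ending_here = 5, max_so_far = 14
Position 4 (value 15): max_ending_here = 20, max_so_far = 20
Position 5 (value 19): max_ending_here = 39, max_so_far = 39
Position 6 (value -13): max_ending_here = 26, max_so_far = 39
Position 7 (value -15): max_ending_here = 11, max_so_far = 39
Position 8 (value 13): max_ending_here = 24, max_so_far = 39
Position 9 (value 7): max_ending_here = 31, max_so_far = 39

Maximum subarray: [14, -6, 3, -6, 15, 19]
Maximum sum: 39

The maximum subarray is [14, -6, 3, -6, 15, 19] with sum 39. This subarray runs from index 0 to index 5.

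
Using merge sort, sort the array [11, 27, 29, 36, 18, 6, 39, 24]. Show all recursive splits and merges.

Merge sort trace:

Split: [11, 27, 29, 36, 18, 6, 39, 24] -> [11, 27, 29, 36] and [18, 6, 39, 24]
  Split: [11, 27, 29, 36] -> [11, 27] and [29, 36]
    Split: [11, 27] -> [11] and [27]
    Merge: [11] + [27] -> [11, 27]
    Split: [29, 36] -> [29] and [36]
    Merge: [29] + [36] -> [29, 36]
  Merge: [11, 27] + [29, 36] -> [11, 27, 29, 36]
  Split: [18, 6, 39, 24] -> [18, 6] and [39, 24]
    Split: [18, 6] -> [18] and [6]
    Merge: [18] + [6] -> [6, 18]
    Split: [39, 24] -> [39] and [24]
    Merge: [39] + [24] -> [24, 39]
  Merge: [6, 18] + [24, 39] -> [6, 18, 24, 39]
Merge: [11, 27, 29, 36] + [6, 18, 24, 39] -> [6, 11, 18, 24, 27, 29, 36, 39]

Final sorted array: [6, 11, 18, 24, 27, 29, 36, 39]

The merge sort proceeds by recursively splitting the array and merging sorted halves.
After all merges, the sorted array is [6, 11, 18, 24, 27, 29, 36, 39].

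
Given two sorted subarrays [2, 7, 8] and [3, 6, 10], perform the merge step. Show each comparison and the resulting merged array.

Merging process:

Compare 2 vs 3: take 2 from left. Merged: [2]
Compare 7 vs 3: take 3 from right. Merged: [2, 3]
Compare 7 vs 6: take 6 from right. Merged: [2, 3, 6]
Compare 7 vs 10: take 7 from left. Merged: [2, 3, 6, 7]
Compare 8 vs 10: take 8 from left. Merged: [2, 3, 6, 7, 8]
Append remaining from right: [10]. Merged: [2, 3, 6, 7, 8, 10]

Final merged array: [2, 3, 6, 7, 8, 10]
Total comparisons: 5

The merged array is [2, 3, 6, 7, 8, 10], requiring 5 comparisons. The merge step runs in O(n) time where n is the total number of elements.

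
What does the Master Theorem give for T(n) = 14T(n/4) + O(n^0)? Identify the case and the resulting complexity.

Master Theorem for T(n) = 14T(n/4) + O(n^0):

a = 14, b = 4, c = 0
log_b(a) = log_4(14) = 1.9037

Case 1: c = 0 < log_4(14) = 1.9037
T(n) = O(n^(log_4 14))

For T(n) = 14T(n/4) + O(n^0): log_4(14) = 1.9037. This is Case 1 of the Master Theorem (c < log_b(a), work dominated by leaves), giving O(n^(log_4 14)).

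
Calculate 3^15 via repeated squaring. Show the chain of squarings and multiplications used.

Computing 3^15 by squaring (build up from 3^1; each line after the first costs one multiplication):

3^1 = 3
3^2 = (3^1)^2 = 3^2 = 9
3^3 = 3 * 3^2 = 3 * 9 = 27
3^6 = (3^3)^2 = 27^2 = 729
3^7 = 3 * 3^6 = 3 * 729 = 2187
3^14 = (3^7)^2 = 2187^2 = 4782969
3^15 = 3 * 3^14 = 3 * 4782969 = 14348907

Result: 14348907
Multiplications needed: 6 (6 lines after 3^1)

3^15 = 14348907. Using exponentiation by squaring, this requires 6 multiplications. The key idea: if the exponent is even, square the half-power; if odd, multiply by the base once.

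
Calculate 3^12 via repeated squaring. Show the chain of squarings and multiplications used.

Computing 3^12 by squaring (build up from 3^1; each line after the first costs one multiplication):

3^1 = 3
3^2 = (3^1)^2 = 3^2 = 9
3^3 = 3 * 3^2 = 3 * 9 = 27
3^6 = (3^3)^2 = 27^2 = 729
3^12 = (3^6)^2 = 729^2 = 531441

Result: 531441
Multiplications needed: 4 (4 lines after 3^1)

3^12 = 531441. Using exponentiation by squaring, this requires 4 multiplications. The key idea: if the exponent is even, square the half-power; if odd, multiply by the base once.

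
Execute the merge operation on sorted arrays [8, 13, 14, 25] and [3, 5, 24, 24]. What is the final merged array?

Merging process:

Compare 8 vs 3: take 3 from right. Merged: [3]
Compare 8 vs 5: take 5 from right. Merged: [3, 5]
Compare 8 vs 24: take 8 from left. Merged: [3, 5, 8]
Compare 13 vs 24: take 13 from left. Merged: [3, 5, 8, 13]
Compare 14 vs 24: take 14 from left. Merged: [3, 5, 8, 13, 14]
Compare 25 vs 24: take 24 from right. Merged: [3, 5, 8, 13, 14, 24]
Compare 25 vs 24: take 24 from right. Merged: [3, 5, 8, 13, 14, 24, 24]
Append remaining from left: [25]. Merged: [3, 5, 8, 13, 14, 24, 24, 25]

Final merged array: [3, 5, 8, 13, 14, 24, 24, 25]
Total comparisons: 7

The merged array is [3, 5, 8, 13, 14, 24, 24, 25], requiring 7 comparisons. The merge step runs in O(n) time where n is the total number of elements.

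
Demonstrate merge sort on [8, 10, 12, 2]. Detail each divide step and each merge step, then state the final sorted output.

Merge sort trace:

Split: [8, 10, 12, 2] -> [8, 10] and [12, 2]
  Split: [8, 10] -> [8] and [10]
  Merge: [8] + [10] -> [8, 10]
  Split: [12, 2] -> [12] and [2]
  Merge: [12] + [2] -> [2, 12]
Merge: [8, 10] + [2, 12] -> [2, 8, 10, 12]

Final sorted array: [2, 8, 10, 12]

The merge sort proceeds by recursively splitting the array and merging sorted halves.
After all merges, the sorted array is [2, 8, 10, 12].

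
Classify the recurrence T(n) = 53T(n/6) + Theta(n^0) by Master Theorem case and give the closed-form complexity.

Master Theorem for T(n) = 53T(n/6) + O(n^0):

a = 53, b = 6, c = 0
log_b(a) = log_6(53) = 2.2159

Case 1: c = 0 < log_6(53) = 2.2159
T(n) = O(n^(log_6 53))

For T(n) = 53T(n/6) + O(n^0): log_6(53) = 2.2159. This is Case 1 of the Master Theorem (c < log_b(a), work dominated by leaves), giving O(n^(log_6 53)).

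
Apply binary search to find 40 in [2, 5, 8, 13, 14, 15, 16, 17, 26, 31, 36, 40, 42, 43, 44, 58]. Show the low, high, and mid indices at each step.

Binary search for 40 in [2, 5, 8, 13, 14, 15, 16, 17, 26, 31, 36, 40, 42, 43, 44, 58]:

lo=0, hi=15, mid=7, arr[mid]=17 -> 17 < 40, search right half
lo=8, hi=15, mid=11, arr[mid]=40 -> Found target at index 11!

Binary search finds 40 at index 11 after 2 comparisons. The search repeatedly halves the search space by comparing with the middle element.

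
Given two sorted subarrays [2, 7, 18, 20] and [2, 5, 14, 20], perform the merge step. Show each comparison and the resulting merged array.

Merging process:

Compare 2 vs 2: take 2 from left. Merged: [2]
Compare 7 vs 2: take 2 from right. Merged: [2, 2]
Compare 7 vs 5: take 5 from right. Merged: [2, 2, 5]
Compare 7 vs 14: take 7 from left. Merged: [2, 2, 5, 7]
Compare 18 vs 14: take 14 from right. Merged: [2, 2, 5, 7, 14]
Compare 18 vs 20: take 18 from left. Merged: [2, 2, 5, 7, 14, 18]
Compare 20 vs 20: take 20 from left. Merged: [2, 2, 5, 7, 14, 18, 20]
Append remaining from right: [20]. Merged: [2, 2, 5, 7, 14, 18, 20, 20]

Final merged array: [2, 2, 5, 7, 14, 18, 20, 20]
Total comparisons: 7

The merged array is [2, 2, 5, 7, 14, 18, 20, 20], requiring 7 comparisons. The merge step runs in O(n) time where n is the total number of elements.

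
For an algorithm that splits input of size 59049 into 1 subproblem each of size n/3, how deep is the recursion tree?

For divide and conquer with division factor 3:

Problem sizes at each level:
Level 0: 59049
Level 1: 19683
Level 2: 6561
Level 3: 2187
Level 4: 729
Level 5: 243
Level 6: 81
Level 7: 27
Level 8: 9
Level 9: 3
Level 10: 1

The root is level 0 and the size-1 base case is level 10 (the tree spans levels 0 through 10, i.e. 11 levels counting the root), so the depth is the number of divisions: log_3(59049) = 10

The recursion tree depth is log_3(59049) = 10. At each level, the problem size is divided by 3, so it takes 10 divisions to reduce to a base case of size 1. The algorithm makes 1 recursive call at each level.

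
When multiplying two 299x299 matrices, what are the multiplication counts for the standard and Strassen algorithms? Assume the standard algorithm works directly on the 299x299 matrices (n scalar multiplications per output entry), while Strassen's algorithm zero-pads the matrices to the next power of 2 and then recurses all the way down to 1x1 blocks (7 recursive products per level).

Matrix multiplication for 299x299 matrices:

Strassen's algorithm requires power-of-2 dimensions. Pad 299x299 to 512x512 (next power of 2).

Standard algorithm: 299^3 = 26730899 multiplications
Strassen's algorithm: 7^(log2(512)) = 7^9 = 40353607 multiplications
Difference: 26730899 - 40353607 = -13622708 (Strassen uses MORE here due to padding overhead — for small or just-over-power-of-2 n, padding can outweigh the per-level savings)

Standard: 26730899 multiplications (299^3). Strassen: 40353607 multiplications (7^9, after padding to 512x512). Strassen reduces 8 recursive multiplications to 7 at each level.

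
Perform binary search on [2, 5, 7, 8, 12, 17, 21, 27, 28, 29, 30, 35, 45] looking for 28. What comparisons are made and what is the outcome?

Binary search for 28 in [2, 5, 7, 8, 12, 17, 21, 27, 28, 29, 30, 35, 45]:

lo=0, hi=12, mid=6, arr[mid]=21 -> 21 < 28, search right half
lo=7, hi=12, mid=9, arr[mid]=29 -> 29 > 28, search left half
lo=7, hi=8, mid=7, arr[mid]=27 -> 27 < 28, search right half
lo=8, hi=8, mid=8, arr[mid]=28 -> Found target at index 8!

Binary search finds 28 at index 8 after 4 comparisons. The search repeatedly halves the search space by comparing with the middle element.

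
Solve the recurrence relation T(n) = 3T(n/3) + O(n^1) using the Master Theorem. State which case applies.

Master Theorem for T(n) = 3T(n/3) + O(n^1):

a = 3, b = 3, c = 1
log_b(a) = log_3(3) = 1.0000

Case 2: c = 1 = log_3(3) = 1.0000
T(n) = O(n^1 log n) = O(n log n)

For T(n) = 3T(n/3) + O(n^1): log_3(3) = 1.0000. This is Case 2 of the Master Theorem (c = log_b(a), equal work at all levels), giving O(n log n).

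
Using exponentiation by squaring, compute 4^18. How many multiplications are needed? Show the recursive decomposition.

Computing 4^18 by squaring (build up from 4^1; each line after the first costs one multiplication):

4^1 = 4
4^2 = (4^1)^2 = 4^2 = 16
4^4 = (4^2)^2 = 16^2 = 256
4^8 = (4^4)^2 = 256^2 = 65536
4^9 = 4 * 4^8 = 4 * 65536 = 262144
4^18 = (4^9)^2 = 262144^2 = 68719476736

Result: 68719476736
Multiplications needed: 5 (5 lines after 4^1)

4^18 = 68719476736. Using exponentiation by squaring, this requires 5 multiplications. The key idea: if the exponent is even, square the half-power; if odd, multiply by the base once.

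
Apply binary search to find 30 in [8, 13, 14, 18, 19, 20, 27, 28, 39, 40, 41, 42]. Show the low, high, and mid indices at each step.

Binary search for 30 in [8, 13, 14, 18, 19, 20, 27, 28, 39, 40, 41, 42]:

lo=0, hi=11, mid=5, arr[mid]=20 -> 20 < 30, search right half
lo=6, hi=11, mid=8, arr[mid]=39 -> 39 > 30, search left half
lo=6, hi=7, mid=6, arr[mid]=27 -> 27 < 30, search right half
lo=7, hi=7, mid=7, arr[mid]=28 -> 28 < 30, search right half
lo=8 > hi=7, target 30 not found

Binary search determines that 30 is not in the array after 4 comparisons. The search space was exhausted without finding the target.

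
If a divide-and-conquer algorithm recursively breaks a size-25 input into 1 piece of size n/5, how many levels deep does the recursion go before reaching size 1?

For divide and conquer with division factor 5:

Problem sizes at each level:
Level 0: 25
Level 1: 5
Level 2: 1

The root is level 0 and the size-1 base case is level 2 (the tree spans levels 0 through 2, i.e. 3 levels counting the root), so the depth is the number of divisions: log_5(25) = 2

The recursion tree depth is log_5(25) = 2. At each level, the problem size is divided by 5, so it takes 2 divisions to reduce to a base case of size 1. The algorithm makes 1 recursive call at each level.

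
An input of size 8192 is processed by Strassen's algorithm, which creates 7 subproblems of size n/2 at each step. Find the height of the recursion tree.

For divide and conquer with division factor 2:

Problem sizes at each level:
Level 0: 8192
Level 1: 4096
Level 2: 2048
Level 3: 1024
Level 4: 512
Level 5: 256
Level 6: 128
Level 7: 64
Level 8: 32
Level 9: 16
Level 10: 8
Level 11: 4
Level 12: 2
Level 13: 1

The root is level 0 and the size-1 base case is level 13 (the tree spans levels 0 through 13, i.e. 14 levels counting the root), so the depth is the number of divisions: log_2(8192) = 13

The recursion tree depth is log_2(8192) = 13. At each level, the problem size is divided by 2, so it takes 13 divisions to reduce to a base case of size 1. The algorithm makes 7 recursive calls at each level.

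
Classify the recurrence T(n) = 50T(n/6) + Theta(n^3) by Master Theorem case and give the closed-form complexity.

Master Theorem for T(n) = 50T(n/6) + O(n^3):

a = 50, b = 6, c = 3
log_b(a) = log_6(50) = 2.1833

Case 3: c = 3 > log_6(50) = 2.1833
T(n) = O(n^3) = O(n^3)

For T(n) = 50T(n/6) + O(n^3): log_6(50) = 2.1833. This is Case 3 of the Master Theorem (c > log_b(a), work dominated by root), giving O(n^3).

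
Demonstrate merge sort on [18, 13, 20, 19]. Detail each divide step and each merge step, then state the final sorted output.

Merge sort trace:

Split: [18, 13, 20, 19] -> [18, 13] and [20, 19]
  Split: [18, 13] -> [18] and [13]
  Merge: [18] + [13] -> [13, 18]
  Split: [20, 19] -> [20] and [19]
  Merge: [20] + [19] -> [19, 20]
Merge: [13, 18] + [19, 20] -> [13, 18, 19, 20]

Final sorted array: [13, 18, 19, 20]

The merge sort proceeds by recursively splitting the array and merging sorted halves.
After all merges, the sorted array is [13, 18, 19, 20].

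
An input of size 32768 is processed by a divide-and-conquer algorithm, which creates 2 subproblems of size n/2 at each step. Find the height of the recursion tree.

For divide and conquer with division factor 2:

Problem sizes at each level:
Level 0: 32768
Level 1: 16384
Level 2: 8192
Level 3: 4096
Level 4: 2048
Level 5: 1024
Level 6: 512
Level 7: 256
Level 8: 128
Level 9: 64
Level 10: 32
Level 11: 16
Level 12: 8
Level 13: 4
Level 14: 2
Level 15: 1

The root is level 0 and the size-1 base case is level 15 (the tree spans levels 0 through 15, i.e. 16 levels counting the root), so the depth is the number of divisions: log_2(32768) = 15

The recursion tree depth is log_2(32768) = 15. At each level, the problem size is divided by 2, so it takes 15 divisions to reduce to a base case of size 1. The algorithm makes 2 recursive calls at each level.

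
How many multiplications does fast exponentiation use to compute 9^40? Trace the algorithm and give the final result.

Computing 9^40 by squaring (build up from 9^1; each line after the first costs one multiplication):

9^1 = 9
9^2 = (9^1)^2 = 9^2 = 81
9^4 = (9^2)^2 = 81^2 = 6561
9^5 = 9 * 9^4 = 9 * 6561 = 59049
9^10 = (9^5)^2 = 59049^2 = 3486784401
9^20 = (9^10)^2 = 3486784401^2 = 12157665459056928801
9^40 = (9^20)^2 = 12157665459056928801^2 = 147808829414345923316083210206383297601

Result: 147808829414345923316083210206383297601
Multiplications needed: 6 (6 lines after 9^1)

9^40 = 147808829414345923316083210206383297601. Using exponentiation by squaring, this requires 6 multiplications. The key idea: if the exponent is even, square the half-power; if odd, multiply by the base once.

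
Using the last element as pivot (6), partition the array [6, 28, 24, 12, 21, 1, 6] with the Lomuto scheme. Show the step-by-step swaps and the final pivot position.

Lomuto partition with pivot = 6:

Initial array: [6, 28, 24, 12, 21, 1, 6]

arr[0]=6 <= 6: swap with position 0, array becomes [6, 28, 24, 12, 21, 1, 6]
arr[1]=28 > 6: no swap
arr[2]=24 > 6: no swap
arr[3]=12 > 6: no swap
arr[4]=21 > 6: no swap
arr[5]=1 <= 6: swap with position 1, array becomes [6, 1, 24, 12, 21, 28, 6]

Place pivot at position 2: [6, 1, 6, 12, 21, 28, 24]
Pivot position: 2

After partitioning with pivot 6, the array becomes [6, 1, 6, 12, 21, 28, 24]. The pivot is placed at index 2. All elements to the left of the pivot are <= 6, and all elements to the right are > 6.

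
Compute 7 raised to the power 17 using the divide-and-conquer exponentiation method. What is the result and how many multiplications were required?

Computing 7^17 by squaring (build up from 7^1; each line after the first costs one multiplication):

7^1 = 7
7^2 = (7^1)^2 = 7^2 = 49
7^4 = (7^2)^2 = 49^2 = 2401
7^8 = (7^4)^2 = 2401^2 = 5764801
7^16 = (7^8)^2 = 5764801^2 = 33232930569601
7^17 = 7 * 7^16 = 7 * 33232930569601 = 232630513987207

Result: 232630513987207
Multiplications needed: 5 (5 lines after 7^1)

7^17 = 232630513987207. Using exponentiation by squaring, this requires 5 multiplications. The key idea: if the exponent is even, square the half-power; if odd, multiply by the base once.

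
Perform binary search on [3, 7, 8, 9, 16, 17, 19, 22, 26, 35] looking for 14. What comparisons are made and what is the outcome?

Binary search for 14 in [3, 7, 8, 9, 16, 17, 19, 22, 26, 35]:

lo=0, hi=9, mid=4, arr[mid]=16 -> 16 > 14, search left half
lo=0, hi=3, mid=1, arr[mid]=7 -> 7 < 14, search right half
lo=2, hi=3, mid=2, arr[mid]=8 -> 8 < 14, search right half
lo=3, hi=3, mid=3, arr[mid]=9 -> 9 < 14, search right half
lo=4 > hi=3, target 14 not found

Binary search determines that 14 is not in the array after 4 comparisons. The search space was exhausted without finding the target.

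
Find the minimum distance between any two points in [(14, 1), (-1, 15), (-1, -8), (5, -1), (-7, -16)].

Computing all pairwise distances among 5 points:

d((14, 1), (-1, 15)) = 20.5183
d((14, 1), (-1, -8)) = 17.4929
d((14, 1), (5, -1)) = 9.2195 <-- minimum
d((14, 1), (-7, -16)) = 27.0185
d((-1, 15), (-1, -8)) = 23.0
d((-1, 15), (5, -1)) = 17.088
d((-1, 15), (-7, -16)) = 31.5753
d((-1, -8), (5, -1)) = 9.2195 <-- minimum
d((-1, -8), (-7, -16)) = 10.0
d((5, -1), (-7, -16)) = 19.2094

Minimum distance: 9.2195 (tie among 2 pairs: (14, 1) and (5, -1); (-1, -8) and (5, -1))

The minimum Euclidean distance is 9.2195. There is a tie: 2 pairs achieve this minimum — (14, 1) and (5, -1); (-1, -8) and (5, -1). Any of these is a valid closest pair. For 5 points, brute-force pairwise comparison is shown above. For large n, the divide-and-conquer algorithm (sort by x, recurse on halves, check the dividing strip) achieves O(n log n).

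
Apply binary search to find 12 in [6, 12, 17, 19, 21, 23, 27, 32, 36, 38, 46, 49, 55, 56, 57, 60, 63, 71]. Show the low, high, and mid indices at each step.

Binary search for 12 in [6, 12, 17, 19, 21, 23, 27, 32, 36, 38, 46, 49, 55, 56, 57, 60, 63, 71]:

lo=0, hi=17, mid=8, arr[mid]=36 -> 36 > 12, search left half
lo=0, hi=7, mid=3, arr[mid]=19 -> 19 > 12, search left half
lo=0, hi=2, mid=1, arr[mid]=12 -> Found target at index 1!

Binary search finds 12 at index 1 after 3 comparisons. The search repeatedly halves the search space by comparing with the middle element.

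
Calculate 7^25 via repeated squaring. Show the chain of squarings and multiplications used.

Computing 7^25 by squaring (build up from 7^1; each line after the first costs one multiplication):

7^1 = 7
7^2 = (7^1)^2 = 7^2 = 49
7^3 = 7 * 7^2 = 7 * 49 = 343
7^6 = (7^3)^2 = 343^2 = 117649
7^12 = (7^6)^2 = 117649^2 = 13841287201
7^24 = (7^12)^2 = 13841287201^2 = 191581231380566414401
7^25 = 7 * 7^24 = 7 * 191581231380566414401 = 1341068619663964900807

Result: 1341068619663964900807
Multiplications needed: 6 (6 lines after 7^1)

7^25 = 1341068619663964900807. Using exponentiation by squaring, this requires 6 multiplications. The key idea: if the exponent is even, square the half-power; if odd, multiply by the base once.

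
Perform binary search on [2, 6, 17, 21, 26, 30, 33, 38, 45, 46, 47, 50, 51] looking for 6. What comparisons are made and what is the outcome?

Binary search for 6 in [2, 6, 17, 21, 26, 30, 33, 38, 45, 46, 47, 50, 51]:

lo=0, hi=12, mid=6, arr[mid]=33 -> 33 > 6, search left half
lo=0, hi=5, mid=2, arr[mid]=17 -> 17 > 6, search left half
lo=0, hi=1, mid=0, arr[mid]=2 -> 2 < 6, search right half
lo=1, hi=1, mid=1, arr[mid]=6 -> Found target at index 1!

Binary search finds 6 at index 1 after 4 comparisons. The search repeatedly halves the search space by comparing with the middle element.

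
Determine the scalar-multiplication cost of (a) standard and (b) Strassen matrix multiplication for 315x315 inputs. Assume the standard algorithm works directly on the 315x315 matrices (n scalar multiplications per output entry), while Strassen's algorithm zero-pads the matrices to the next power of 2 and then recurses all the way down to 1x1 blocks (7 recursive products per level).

Matrix multiplication for 315x315 matrices:

Strassen's algorithm requires power-of-2 dimensions. Pad 315x315 to 512x512 (next power of 2).

Standard algorithm: 315^3 = 31255875 multiplications
Strassen's algorithm: 7^(log2(512)) = 7^9 = 40353607 multiplications
Difference: 31255875 - 40353607 = -9097732 (Strassen uses MORE here due to padding overhead — for small or just-over-power-of-2 n, padding can outweigh the per-level savings)

Standard: 31255875 multiplications (315^3). Strassen: 40353607 multiplications (7^9, after padding to 512x512). Strassen reduces 8 recursive multiplications to 7 at each level.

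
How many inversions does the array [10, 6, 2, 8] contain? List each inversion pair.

Finding inversions in [10, 6, 2, 8]:

(0, 1): arr[0]=10 > arr[1]=6
(0, 2): arr[0]=10 > arr[2]=2
(0, 3): arr[0]=10 > arr[3]=8
(1, 2): arr[1]=6 > arr[2]=2

Total inversions: 4

The array has 4 inversion(s): (0,1), (0,2), (0,3), (1,2). Each pair (i,j) satisfies i < j and arr[i] > arr[j].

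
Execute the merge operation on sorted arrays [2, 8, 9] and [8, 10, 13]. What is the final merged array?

Merging process:

Compare 2 vs 8: take 2 from left. Merged: [2]
Compare 8 vs 8: take 8 from left. Merged: [2, 8]
Compare 9 vs 8: take 8 from right. Merged: [2, 8, 8]
Compare 9 vs 10: take 9 from left. Merged: [2, 8, 8, 9]
Append remaining from right: [10, 13]. Merged: [2, 8, 8, 9, 10, 13]

Final merged array: [2, 8, 8, 9, 10, 13]
Total comparisons: 4

The merged array is [2, 8, 8, 9, 10, 13], requiring 4 comparisons. The merge step runs in O(n) time where n is the total number of elements.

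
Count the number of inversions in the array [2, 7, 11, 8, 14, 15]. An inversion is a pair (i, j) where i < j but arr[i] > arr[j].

Finding inversions in [2, 7, 11, 8, 14, 15]:

(2, 3): arr[2]=11 > arr[3]=8

Total inversions: 1

The array has 1 inversion(s): (2,3). Each pair (i,j) satisfies i < j and arr[i] > arr[j].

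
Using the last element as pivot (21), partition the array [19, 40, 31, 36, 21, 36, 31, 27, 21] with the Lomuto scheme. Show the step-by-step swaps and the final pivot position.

Lomuto partition with pivot = 21:

Initial array: [19, 40, 31, 36, 21, 36, 31, 27, 21]

arr[0]=19 <= 21: swap with position 0, array becomes [19, 40, 31, 36, 21, 36, 31, 27, 21]
arr[1]=40 > 21: no swap
arr[2]=31 > 21: no swap
arr[3]=36 > 21: no swap
arr[4]=21 <= 21: swap with position 1, array becomes [19, 21, 31, 36, 40, 36, 31, 27, 21]
arr[5]=36 > 21: no swap
arr[6]=31 > 21: no swap
arr[7]=27 > 21: no swap

Place pivot at position 2: [19, 21, 21, 36, 40, 36, 31, 27, 31]
Pivot position: 2

After partitioning with pivot 21, the array becomes [19, 21, 21, 36, 40, 36, 31, 27, 31]. The pivot is placed at index 2. All elements to the left of the pivot are <= 21, and all elements to the right are > 21.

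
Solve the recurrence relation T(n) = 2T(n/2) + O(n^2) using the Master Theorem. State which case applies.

Master Theorem for T(n) = 2T(n/2) + O(n^2):

a = 2, b = 2, c = 2
log_b(a) = log_2(2) = 1.0000

Case 3: c = 2 > log_2(2) = 1.0000
T(n) = O(n^2) = O(n^2)

For T(n) = 2T(n/2) + O(n^2): log_2(2) = 1.0000. This is Case 3 of the Master Theorem (c > log_b(a), work dominated by root), giving O(n^2).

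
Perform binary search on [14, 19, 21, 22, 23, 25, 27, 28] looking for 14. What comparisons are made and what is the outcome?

Binary search for 14 in [14, 19, 21, 22, 23, 25, 27, 28]:

lo=0, hi=7, mid=3, arr[mid]=22 -> 22 > 14, search left half
lo=0, hi=2, mid=1, arr[mid]=19 -> 19 > 14, search left half
lo=0, hi=0, mid=0, arr[mid]=14 -> Found target at index 0!

Binary search finds 14 at index 0 after 3 comparisons. The search repeatedly halves the search space by comparing with the middle element.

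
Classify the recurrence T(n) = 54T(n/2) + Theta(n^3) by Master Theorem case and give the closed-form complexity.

Master Theorem for T(n) = 54T(n/2) + O(n^3):

a = 54, b = 2, c = 3
log_b(a) = log_2(54) = 5.7549

Case 1: c = 3 < log_2(54) = 5.7549
T(n) = O(n^(log_2 54))

For T(n) = 54T(n/2) + O(n^3): log_2(54) = 5.7549. This is Case 1 of the Master Theorem (c < log_b(a), work dominated by leaves), giving O(n^(log_2 54)).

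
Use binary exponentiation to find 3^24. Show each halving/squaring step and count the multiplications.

Computing 3^24 by squaring (build up from 3^1; each line after the first costs one multiplication):

3^1 = 3
3^2 = (3^1)^2 = 3^2 = 9
3^3 = 3 * 3^2 = 3 * 9 = 27
3^6 = (3^3)^2 = 27^2 = 729
3^12 = (3^6)^2 = 729^2 = 531441
3^24 = (3^12)^2 = 531441^2 = 282429536481

Result: 282429536481
Multiplications needed: 5 (5 lines after 3^1)

3^24 = 282429536481. Using exponentiation by squaring, this requires 5 multiplications. The key idea: if the exponent is even, square the half-power; if odd, multiply by the base once.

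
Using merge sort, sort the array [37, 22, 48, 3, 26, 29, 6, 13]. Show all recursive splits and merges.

Merge sort trace:

Split: [37, 22, 48, 3, 26, 29, 6, 13] -> [37, 22, 48, 3] and [26, 29, 6, 13]
  Split: [37, 22, 48, 3] -> [37, 22] and [48, 3]
    Split: [37, 22] -> [37] and [22]
    Merge: [37] + [22] -> [22, 37]
    Split: [48, 3] -> [48] and [3]
    Merge: [48] + [3] -> [3, 48]
  Merge: [22, 37] + [3, 48] -> [3, 22, 37, 48]
  Split: [26, 29, 6, 13] -> [26, 29] and [6, 13]
    Split: [26, 29] -> [26] and [29]
    Merge: [26] + [29] -> [26, 29]
    Split: [6, 13] -> [6] and [13]
    Merge: [6] + [13] -> [6, 13]
  Merge: [26, 29] + [6, 13] -> [6, 13, 26, 29]
Merge: [3, 22, 37, 48] + [6, 13, 26, 29] -> [3, 6, 13, 22, 26, 29, 37, 48]

Final sorted array: [3, 6, 13, 22, 26, 29, 37, 48]

The merge sort proceeds by recursively splitting the array and merging sorted halves.
After all merges, the sorted array is [3, 6, 13, 22, 26, 29, 37, 48].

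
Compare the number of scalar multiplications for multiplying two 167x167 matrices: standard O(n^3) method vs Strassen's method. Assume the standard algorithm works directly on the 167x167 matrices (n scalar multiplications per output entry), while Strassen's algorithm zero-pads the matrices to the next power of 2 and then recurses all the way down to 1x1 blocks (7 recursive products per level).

Matrix multiplication for 167x167 matrices:

Strassen's algorithm requires power-of-2 dimensions. Pad 167x167 to 256x256 (next power of 2).

Standard algorithm: 167^3 = 4657463 multiplications
Strassen's algorithm: 7^(log2(256)) = 7^8 = 5764801 multiplications
Difference: 4657463 - 5764801 = -1107338 (Strassen uses MORE here due to padding overhead — for small or just-over-power-of-2 n, padding can outweigh the per-level savings)

Standard: 4657463 multiplications (167^3). Strassen: 5764801 multiplications (7^8, after padding to 256x256). Strassen reduces 8 recursive multiplications to 7 at each level.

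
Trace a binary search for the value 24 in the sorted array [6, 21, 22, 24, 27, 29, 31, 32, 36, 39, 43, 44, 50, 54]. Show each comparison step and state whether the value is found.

Binary search for 24 in [6, 21, 22, 24, 27, 29, 31, 32, 36, 39, 43, 44, 50, 54]:

lo=0, hi=13, mid=6, arr[mid]=31 -> 31 > 24, search left half
lo=0, hi=5, mid=2, arr[mid]=22 -> 22 < 24, search right half
lo=3, hi=5, mid=4, arr[mid]=27 -> 27 > 24, search left half
lo=3, hi=3, mid=3, arr[mid]=24 -> Found target at index 3!

Binary search finds 24 at index 3 after 4 comparisons. The search repeatedly halves the search space by comparing with the middle element.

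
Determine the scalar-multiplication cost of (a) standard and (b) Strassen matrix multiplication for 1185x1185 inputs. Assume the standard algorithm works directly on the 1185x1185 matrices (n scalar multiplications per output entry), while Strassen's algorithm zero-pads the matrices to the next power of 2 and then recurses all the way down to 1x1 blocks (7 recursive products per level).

Matrix multiplication for 1185x1185 matrices:

Strassen's algorithm requires power-of-2 dimensions. Pad 1185x1185 to 2048x2048 (next power of 2).

Standard algorithm: 1185^3 = 1664006625 multiplications
Strassen's algorithm: 7^(log2(2048)) = 7^11 = 1977326743 multiplications
Difference: 1664006625 - 1977326743 = -313320118 (Strassen uses MORE here due to padding overhead — for small or just-over-power-of-2 n, padding can outweigh the per-level savings)

Standard: 1664006625 multiplications (1185^3). Strassen: 1977326743 multiplications (7^11, after padding to 2048x2048). Strassen reduces 8 recursive multiplications to 7 at each level.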